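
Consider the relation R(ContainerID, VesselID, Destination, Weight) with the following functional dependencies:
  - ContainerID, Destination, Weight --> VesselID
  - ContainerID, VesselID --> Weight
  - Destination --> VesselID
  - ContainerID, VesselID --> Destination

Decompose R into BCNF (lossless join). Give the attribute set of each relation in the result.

{ContainerID, Destination, Weight}; {Destination, VesselID}

Candidate keys of the original relation: {ContainerID, Destination}, {ContainerID, VesselID}.
In {ContainerID, Destination, VesselID, Weight}, {Destination} is not a superkey ({Destination}⁺ restricted to this set is {Destination, VesselID}), so split on Destination --> VesselID into {Destination, VesselID} and {ContainerID, Destination, Weight}.
{Destination, VesselID} is in BCNF.
{ContainerID, Destination, Weight} is in BCNF.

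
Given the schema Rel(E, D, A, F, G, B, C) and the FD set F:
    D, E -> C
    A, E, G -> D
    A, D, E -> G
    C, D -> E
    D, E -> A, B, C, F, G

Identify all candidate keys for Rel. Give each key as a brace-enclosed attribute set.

Closure of {C, D} is {A, B, C, D, E, F, G}, the whole schema; {C, D} is a candidate key.
Closure of {D, E} is {A, B, C, D, E, F, G}, the whole schema; {D, E} is a candidate key.
Closure of {A, E, G} is {A, B, C, D, E, F, G}, the whole schema; {A, E, G} is a candidate key.
These are minimal and exhaustive — every other superkey contains one of them.

{A, E, G}, {C, D}, {D, E}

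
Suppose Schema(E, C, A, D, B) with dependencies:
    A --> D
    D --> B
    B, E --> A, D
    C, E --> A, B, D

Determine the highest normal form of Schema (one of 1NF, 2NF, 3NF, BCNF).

2NF

Candidate key: {C, E}. Prime attributes: {C, E}.
For A --> D we have {A}⁺ = {A, B, D}; {A} is not a superkey, so BCNF fails.
A --> D has non-prime {D} on the right and a non-superkey on the left, so 3NF fails.
No proper subset of a key has a non-prime attribute in its closure, so there is no partial dependency; 2NF holds.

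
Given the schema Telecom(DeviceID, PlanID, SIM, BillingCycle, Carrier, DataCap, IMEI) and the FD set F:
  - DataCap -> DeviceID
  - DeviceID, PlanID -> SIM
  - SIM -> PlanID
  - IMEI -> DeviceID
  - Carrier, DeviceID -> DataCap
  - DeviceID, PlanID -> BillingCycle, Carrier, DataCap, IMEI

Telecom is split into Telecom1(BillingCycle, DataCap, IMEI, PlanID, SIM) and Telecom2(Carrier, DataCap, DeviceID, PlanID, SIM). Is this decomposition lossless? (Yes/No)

Yes

Common attributes: {DataCap, PlanID, SIM}; their closure is {BillingCycle, Carrier, DataCap, DeviceID, IMEI, PlanID, SIM}.
Since Telecom1 ⊆ {BillingCycle, Carrier, DataCap, DeviceID, IMEI, PlanID, SIM}, the intersection is a superkey of Telecom1; the decomposition is lossless.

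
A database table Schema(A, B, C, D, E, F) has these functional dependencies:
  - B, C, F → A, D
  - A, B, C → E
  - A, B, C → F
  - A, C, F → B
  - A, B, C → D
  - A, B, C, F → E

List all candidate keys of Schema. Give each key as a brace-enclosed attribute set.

No FD produces {C}, so it must be in every candidate key.
{A, B, C} is a candidate key since {A, B, C}⁺ = {A, B, C, D, E, F} covers every attribute.
{A, C, F} is a candidate key since {A, C, F}⁺ = {A, B, C, D, E, F} covers every attribute.
{B, C, F} is a candidate key since {B, C, F}⁺ = {A, B, C, D, E, F} covers every attribute.
No proper subset of any of these is a key, and no other minimal superkey exists.

{A, B, C}, {A, C, F}, {B, C, F}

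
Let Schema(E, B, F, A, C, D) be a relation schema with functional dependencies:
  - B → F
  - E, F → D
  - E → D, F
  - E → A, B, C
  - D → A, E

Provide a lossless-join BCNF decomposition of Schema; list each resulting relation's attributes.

{A, B, C, D, E}; {B, F}

Candidate keys of the original relation: {D}, {E}.
{A, B, C, D, E, F}: {B} determines {B, F} here but is not a superkey — split on B → F, giving {B, F} and {A, B, C, D, E}.
{B, F} has no BCNF violation.
{A, B, C, D, E} has no BCNF violation.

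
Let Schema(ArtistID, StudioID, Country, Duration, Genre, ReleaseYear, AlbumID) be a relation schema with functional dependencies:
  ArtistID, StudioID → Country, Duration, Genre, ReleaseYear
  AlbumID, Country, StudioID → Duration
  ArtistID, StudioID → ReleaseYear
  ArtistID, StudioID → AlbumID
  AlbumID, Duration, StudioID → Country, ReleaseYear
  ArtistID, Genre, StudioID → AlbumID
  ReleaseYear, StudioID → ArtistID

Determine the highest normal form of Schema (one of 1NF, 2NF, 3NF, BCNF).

Candidate keys: {AlbumID, Country, StudioID}, {AlbumID, Duration, StudioID}, {ArtistID, StudioID}, {ReleaseYear, StudioID}. Prime attributes: {AlbumID, ArtistID, Country, Duration, ReleaseYear, StudioID}.
The left-hand side of every FD is a superkey, so BCNF is satisfied.

BCNF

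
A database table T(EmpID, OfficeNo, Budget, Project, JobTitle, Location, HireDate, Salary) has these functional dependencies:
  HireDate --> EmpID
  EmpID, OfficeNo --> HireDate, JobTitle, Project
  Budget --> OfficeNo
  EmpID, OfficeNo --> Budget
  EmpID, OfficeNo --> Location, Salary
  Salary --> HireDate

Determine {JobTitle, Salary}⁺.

Start with {JobTitle, Salary}.
Salary --> HireDate applies; add {HireDate} → now {HireDate, JobTitle, Salary}.
HireDate --> EmpID applies; add {EmpID} → now {EmpID, HireDate, JobTitle, Salary}.
No further FD applies.

{EmpID, HireDate, JobTitle, Salary}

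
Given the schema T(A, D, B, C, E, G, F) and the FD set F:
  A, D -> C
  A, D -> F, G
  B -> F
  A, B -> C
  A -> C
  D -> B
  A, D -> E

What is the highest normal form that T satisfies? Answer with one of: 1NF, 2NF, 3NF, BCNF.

Candidate key: {A, D}. Prime attributes: {A, D}.
B -> F breaks BCNF: {B}⁺ = {B, F}, so {B} is not a superkey.
B -> F determines the non-prime attribute {F} from a non-superkey — 3NF is violated.
Since {A} ⊂ {A, D} and {A}⁺ ⊇ {C} with {C} non-prime, there is a partial dependency; 2NF fails.

1NF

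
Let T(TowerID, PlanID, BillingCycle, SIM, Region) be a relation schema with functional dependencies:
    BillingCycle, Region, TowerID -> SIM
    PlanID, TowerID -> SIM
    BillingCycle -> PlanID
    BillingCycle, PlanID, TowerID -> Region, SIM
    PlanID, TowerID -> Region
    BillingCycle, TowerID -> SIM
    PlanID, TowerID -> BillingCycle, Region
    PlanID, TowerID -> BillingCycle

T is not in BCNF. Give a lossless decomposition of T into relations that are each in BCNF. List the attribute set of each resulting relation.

Candidate keys of the original relation: {BillingCycle, TowerID}, {PlanID, TowerID}.
{BillingCycle, PlanID, Region, SIM, TowerID}: {BillingCycle} determines {BillingCycle, PlanID} here but is not a superkey — split on BillingCycle -> PlanID, giving {BillingCycle, PlanID} and {BillingCycle, Region, SIM, TowerID}.
{BillingCycle, PlanID} has no BCNF violation.
{BillingCycle, Region, SIM, TowerID} has no BCNF violation.

{BillingCycle, PlanID}; {BillingCycle, Region, SIM, TowerID}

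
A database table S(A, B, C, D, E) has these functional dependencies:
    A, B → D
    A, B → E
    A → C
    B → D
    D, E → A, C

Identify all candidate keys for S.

{B} never appears on the right of any FD, so every key must include it.
{A, B}⁺ = {A, B, C, D, E}, which is every attribute, so {A, B} is a candidate key.
{B, E}⁺ = {A, B, C, D, E}, which is every attribute, so {B, E} is a candidate key.
Any other superkey properly contains one of these, so there are no further candidate keys.

{A, B}, {B, E}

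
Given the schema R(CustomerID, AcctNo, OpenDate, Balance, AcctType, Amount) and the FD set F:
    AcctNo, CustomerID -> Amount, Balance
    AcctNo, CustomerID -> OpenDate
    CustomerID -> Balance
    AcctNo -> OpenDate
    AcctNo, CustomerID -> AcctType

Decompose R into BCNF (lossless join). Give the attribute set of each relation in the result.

Candidate key of the original relation: {AcctNo, CustomerID}.
Within {AcctNo, AcctType, Amount, Balance, CustomerID, OpenDate}: {CustomerID}⁺ ∩ {AcctNo, AcctType, Amount, Balance, CustomerID, OpenDate} = {Balance, CustomerID}, not the whole set, so CustomerID -> Balance violates BCNF; decompose into {Balance, CustomerID} and {AcctNo, AcctType, Amount, CustomerID, OpenDate}.
{Balance, CustomerID}: every determinant is a superkey — BCNF.
Within {AcctNo, AcctType, Amount, CustomerID, OpenDate}: {AcctNo}⁺ ∩ {AcctNo, AcctType, Amount, CustomerID, OpenDate} = {AcctNo, OpenDate}, not the whole set, so AcctNo -> OpenDate violates BCNF; decompose into {AcctNo, OpenDate} and {AcctNo, AcctType, Amount, CustomerID}.
{AcctNo, OpenDate}: every determinant is a superkey — BCNF.
{AcctNo, AcctType, Amount, CustomerID}: every determinant is a superkey — BCNF.

{AcctNo, AcctType, Amount, CustomerID}; {AcctNo, OpenDate}; {Balance, CustomerID}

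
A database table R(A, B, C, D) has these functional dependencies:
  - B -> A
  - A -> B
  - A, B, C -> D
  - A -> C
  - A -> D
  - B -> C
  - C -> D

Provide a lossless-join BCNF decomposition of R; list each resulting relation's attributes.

Candidate keys of the original relation: {A}, {B}.
Within {A, B, C, D}: {C}⁺ ∩ {A, B, C, D} = {C, D}, not the whole set, so C -> D violates BCNF; decompose into {C, D} and {A, B, C}.
{C, D}: every determinant is a superkey — BCNF.
{A, B, C}: every determinant is a superkey — BCNF.

{A, B, C}; {C, D}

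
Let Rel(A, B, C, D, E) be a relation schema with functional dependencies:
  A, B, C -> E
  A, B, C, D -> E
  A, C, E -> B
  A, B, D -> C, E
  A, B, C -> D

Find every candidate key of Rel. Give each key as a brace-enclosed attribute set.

{A, B, C}, {A, B, D}, {A, C, E}

No FD produces {A}, so it must be in every candidate key.
Closure of {A, B, C} is {A, B, C, D, E}, the whole schema; {A, B, C} is a candidate key.
Closure of {A, B, D} is {A, B, C, D, E}, the whole schema; {A, B, D} is a candidate key.
Closure of {A, C, E} is {A, B, C, D, E}, the whole schema; {A, C, E} is a candidate key.
Any other superkey properly contains one of these, so there are no further candidate keys.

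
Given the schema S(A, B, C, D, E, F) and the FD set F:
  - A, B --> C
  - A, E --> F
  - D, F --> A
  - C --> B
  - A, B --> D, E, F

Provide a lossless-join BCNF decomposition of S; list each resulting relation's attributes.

Candidate keys of the original relation: {A, B}, {A, C}, {B, D, F}, {C, D, F}.
Within {A, B, C, D, E, F}: {A, E}⁺ ∩ {A, B, C, D, E, F} = {A, E, F}, not the whole set, so A, E --> F violates BCNF; decompose into {A, E, F} and {A, B, C, D, E}.
{A, E, F}: every determinant is a superkey — BCNF.
Within {A, B, C, D, E}: {C}⁺ ∩ {A, B, C, D, E} = {B, C}, not the whole set, so C --> B violates BCNF; decompose into {B, C} and {A, C, D, E}.
{B, C}: every determinant is a superkey — BCNF.
{A, C, D, E}: every determinant is a superkey — BCNF.

{A, C, D, E}; {A, E, F}; {B, C}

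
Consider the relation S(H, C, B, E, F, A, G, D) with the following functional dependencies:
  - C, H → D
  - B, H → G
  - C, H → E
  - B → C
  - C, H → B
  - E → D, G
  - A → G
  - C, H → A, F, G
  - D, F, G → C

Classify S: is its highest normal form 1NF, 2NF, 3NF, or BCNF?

3NF

Candidate keys: {A, D, F, H}, {B, H}, {C, H}, {D, F, G, H}, {E, F, H}. Prime attributes: {A, B, C, D, E, F, G, H}.
For B → C we have {B}⁺ = {B, C}; {B} is not a superkey, so BCNF fails.
Since {C} ⊆ prime attributes and every other non-superkey FD also has a prime right side, the schema is in 3NF.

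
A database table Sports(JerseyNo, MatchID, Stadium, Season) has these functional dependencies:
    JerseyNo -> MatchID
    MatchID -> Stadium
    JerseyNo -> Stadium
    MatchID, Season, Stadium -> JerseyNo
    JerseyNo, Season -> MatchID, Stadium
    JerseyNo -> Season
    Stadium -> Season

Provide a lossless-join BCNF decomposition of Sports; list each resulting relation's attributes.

{JerseyNo, MatchID, Stadium}; {Season, Stadium}

Candidate keys of the original relation: {JerseyNo}, {MatchID}.
{JerseyNo, MatchID, Season, Stadium}: {Stadium} determines {Season, Stadium} here but is not a superkey — split on Stadium -> Season, giving {Season, Stadium} and {JerseyNo, MatchID, Stadium}.
{Season, Stadium} is in BCNF.
{JerseyNo, MatchID, Stadium} is in BCNF.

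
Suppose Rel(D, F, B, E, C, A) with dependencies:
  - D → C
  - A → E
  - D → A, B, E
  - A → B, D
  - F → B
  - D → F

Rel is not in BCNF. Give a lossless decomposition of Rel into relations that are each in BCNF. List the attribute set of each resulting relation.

Candidate keys of the original relation: {A}, {D}.
Within {A, B, C, D, E, F}: {F}⁺ ∩ {A, B, C, D, E, F} = {B, F}, not the whole set, so F → B violates BCNF; decompose into {B, F} and {A, C, D, E, F}.
{B, F}: every determinant is a superkey — BCNF.
{A, C, D, E, F}: every determinant is a superkey — BCNF.

{A, C, D, E, F}; {B, F}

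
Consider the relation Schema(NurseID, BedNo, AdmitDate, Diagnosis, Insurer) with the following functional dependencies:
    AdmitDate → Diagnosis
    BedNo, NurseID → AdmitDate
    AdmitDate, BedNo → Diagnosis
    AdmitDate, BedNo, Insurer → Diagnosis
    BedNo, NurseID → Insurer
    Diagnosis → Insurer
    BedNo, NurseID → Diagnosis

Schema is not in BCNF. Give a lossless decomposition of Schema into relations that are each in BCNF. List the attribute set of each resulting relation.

{AdmitDate, BedNo, NurseID}; {AdmitDate, Diagnosis}; {Diagnosis, Insurer}

Candidate key of the original relation: {BedNo, NurseID}.
In {AdmitDate, BedNo, Diagnosis, Insurer, NurseID}, {AdmitDate} is not a superkey ({AdmitDate}⁺ restricted to this set is {AdmitDate, Diagnosis, Insurer}), so split on AdmitDate → Diagnosis, Insurer into {AdmitDate, Diagnosis, Insurer} and {AdmitDate, BedNo, NurseID}.
In {AdmitDate, Diagnosis, Insurer}, {Diagnosis} is not a superkey ({Diagnosis}⁺ restricted to this set is {Diagnosis, Insurer}), so split on Diagnosis → Insurer into {Diagnosis, Insurer} and {AdmitDate, Diagnosis}.
{Diagnosis, Insurer}: every determinant is a superkey — BCNF.
{AdmitDate, Diagnosis}: every determinant is a superkey — BCNF.
{AdmitDate, BedNo, NurseID}: every determinant is a superkey — BCNF.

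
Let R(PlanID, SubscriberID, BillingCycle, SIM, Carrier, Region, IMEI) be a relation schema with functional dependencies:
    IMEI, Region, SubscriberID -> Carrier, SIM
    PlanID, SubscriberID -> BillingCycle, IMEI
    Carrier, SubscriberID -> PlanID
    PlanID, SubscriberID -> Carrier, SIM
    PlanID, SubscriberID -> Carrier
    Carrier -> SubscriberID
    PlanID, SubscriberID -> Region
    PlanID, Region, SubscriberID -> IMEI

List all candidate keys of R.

Closure of {Carrier} is {BillingCycle, Carrier, IMEI, PlanID, Region, SIM, SubscriberID}, the whole schema; {Carrier} is a candidate key.
Closure of {PlanID, SubscriberID} is {BillingCycle, Carrier, IMEI, PlanID, Region, SIM, SubscriberID}, the whole schema; {PlanID, SubscriberID} is a candidate key.
Closure of {IMEI, Region, SubscriberID} is {BillingCycle, Carrier, IMEI, PlanID, Region, SIM, SubscriberID}, the whole schema; {IMEI, Region, SubscriberID} is a candidate key.
No proper subset of any of these is a key, and no other minimal superkey exists.

{Carrier}, {IMEI, Region, SubscriberID}, {PlanID, SubscriberID}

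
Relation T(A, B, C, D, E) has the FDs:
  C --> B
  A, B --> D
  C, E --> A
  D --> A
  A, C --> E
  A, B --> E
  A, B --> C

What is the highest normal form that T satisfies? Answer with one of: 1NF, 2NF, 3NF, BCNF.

Candidate keys: {A, B}, {A, C}, {B, D}, {C, D}, {C, E}. Prime attributes: {A, B, C, D, E}.
For C --> B we have {C}⁺ = {B, C}; {C} is not a superkey, so BCNF fails.
Its right-hand attributes {B} are all prime, as are those of every other non-superkey FD — the relation is in 3NF.

3NF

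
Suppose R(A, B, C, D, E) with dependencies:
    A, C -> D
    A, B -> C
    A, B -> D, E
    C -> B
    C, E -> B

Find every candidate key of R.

{A, B}, {A, C}

{A} never appears on the right of any FD, so every key must include it.
Closure of {A, B} is {A, B, C, D, E}, the whole schema; {A, B} is a candidate key.
Closure of {A, C} is {A, B, C, D, E}, the whole schema; {A, C} is a candidate key.
No proper subset of any of these is a key, and no other minimal superkey exists.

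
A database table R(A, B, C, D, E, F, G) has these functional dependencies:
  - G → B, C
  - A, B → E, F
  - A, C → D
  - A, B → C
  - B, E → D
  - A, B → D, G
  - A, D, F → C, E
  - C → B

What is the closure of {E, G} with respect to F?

Start with {E, G}.
G → B, C applies; add {B, C} → now {B, C, E, G}.
B, E → D applies; add {D} → now {B, C, D, E, G}.
No further FD applies.

{B, C, D, E, G}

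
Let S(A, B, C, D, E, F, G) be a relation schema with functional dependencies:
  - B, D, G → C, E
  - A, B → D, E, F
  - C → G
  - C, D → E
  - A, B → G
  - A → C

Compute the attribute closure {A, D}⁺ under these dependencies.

Start with {A, D}.
A → C applies; add {C} → now {A, C, D}.
C → G applies; add {G} → now {A, C, D, G}.
C, D → E applies; add {E} → now {A, C, D, E, G}.
No further FD applies.

{A, C, D, E, G}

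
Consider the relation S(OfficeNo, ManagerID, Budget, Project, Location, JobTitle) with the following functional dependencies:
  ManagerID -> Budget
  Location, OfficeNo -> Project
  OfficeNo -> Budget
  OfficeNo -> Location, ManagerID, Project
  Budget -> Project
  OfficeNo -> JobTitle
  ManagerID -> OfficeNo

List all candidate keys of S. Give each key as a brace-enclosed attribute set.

{ManagerID}, {OfficeNo}

Closure of {ManagerID} is {Budget, JobTitle, Location, ManagerID, OfficeNo, Project}, the whole schema; {ManagerID} is a candidate key.
Closure of {OfficeNo} is {Budget, JobTitle, Location, ManagerID, OfficeNo, Project}, the whole schema; {OfficeNo} is a candidate key.
No proper subset of any of these is a key, and no other minimal superkey exists.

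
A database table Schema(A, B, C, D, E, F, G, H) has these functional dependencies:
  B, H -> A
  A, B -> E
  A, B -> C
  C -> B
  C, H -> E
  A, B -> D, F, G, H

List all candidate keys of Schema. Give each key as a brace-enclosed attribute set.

Closure of {A, B} is {A, B, C, D, E, F, G, H}, the whole schema; {A, B} is a candidate key.
Closure of {A, C} is {A, B, C, D, E, F, G, H}, the whole schema; {A, C} is a candidate key.
Closure of {B, H} is {A, B, C, D, E, F, G, H}, the whole schema; {B, H} is a candidate key.
Closure of {C, H} is {A, B, C, D, E, F, G, H}, the whole schema; {C, H} is a candidate key.
These are minimal and exhaustive — every other superkey contains one of them.

{A, B}, {A, C}, {B, H}, {C, H}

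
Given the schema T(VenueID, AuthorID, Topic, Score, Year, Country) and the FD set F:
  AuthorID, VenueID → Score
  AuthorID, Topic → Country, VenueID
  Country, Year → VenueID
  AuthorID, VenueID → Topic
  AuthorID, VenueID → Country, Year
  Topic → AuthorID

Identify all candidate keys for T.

{AuthorID, Country, Year}, {AuthorID, VenueID}, {Topic}

{Topic}⁺ = {AuthorID, Country, Score, Topic, VenueID, Year} — all of the relation — so {Topic} is a candidate key.
{AuthorID, VenueID}⁺ = {AuthorID, Country, Score, Topic, VenueID, Year} — all of the relation — so {AuthorID, VenueID} is a candidate key.
{AuthorID, Country, Year}⁺ = {AuthorID, Country, Score, Topic, VenueID, Year} — all of the relation — so {AuthorID, Country, Year} is a candidate key.
These are minimal and exhaustive — every other superkey contains one of them.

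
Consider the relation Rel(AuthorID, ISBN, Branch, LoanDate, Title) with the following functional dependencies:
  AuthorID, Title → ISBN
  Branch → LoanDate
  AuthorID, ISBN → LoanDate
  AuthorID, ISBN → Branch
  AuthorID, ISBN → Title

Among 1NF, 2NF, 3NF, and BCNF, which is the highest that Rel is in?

Candidate keys: {AuthorID, ISBN}, {AuthorID, Title}. Prime attributes: {AuthorID, ISBN, Title}.
Branch → LoanDate breaks BCNF: {Branch}⁺ = {Branch, LoanDate}, so {Branch} is not a superkey.
Branch → LoanDate has non-prime {LoanDate} on the right and a non-superkey on the left, so 3NF fails.
No non-prime attribute depends on a proper subset of any candidate key, so 2NF holds.

2NF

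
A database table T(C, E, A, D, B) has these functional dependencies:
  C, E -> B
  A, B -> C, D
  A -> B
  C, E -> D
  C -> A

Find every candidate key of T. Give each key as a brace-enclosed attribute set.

{E} never appears on the right of any FD, so every key must include it.
{A, E}⁺ = {A, B, C, D, E}, which is every attribute, so {A, E} is a candidate key.
{C, E}⁺ = {A, B, C, D, E}, which is every attribute, so {C, E} is a candidate key.
No proper subset of any of these is a key, and no other minimal superkey exists.

{A, E}, {C, E}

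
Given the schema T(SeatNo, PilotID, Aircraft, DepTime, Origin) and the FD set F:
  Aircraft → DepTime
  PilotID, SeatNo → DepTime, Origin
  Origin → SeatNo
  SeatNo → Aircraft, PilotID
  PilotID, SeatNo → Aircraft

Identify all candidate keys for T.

{Origin}, {SeatNo}

Closure of {Origin} is {Aircraft, DepTime, Origin, PilotID, SeatNo}, the whole schema; {Origin} is a candidate key.
Closure of {SeatNo} is {Aircraft, DepTime, Origin, PilotID, SeatNo}, the whole schema; {SeatNo} is a candidate key.
These are minimal and exhaustive — every other superkey contains one of them.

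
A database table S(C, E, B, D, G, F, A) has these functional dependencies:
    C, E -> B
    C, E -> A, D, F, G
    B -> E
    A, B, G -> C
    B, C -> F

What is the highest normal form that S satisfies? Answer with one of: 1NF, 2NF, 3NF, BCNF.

Candidate keys: {A, B, G}, {B, C}, {C, E}. Prime attributes: {A, B, C, E, G}.
B -> E: {B}⁺ = {B, E}, which is not all of the attributes, so the left side is not a superkey — BCNF is violated.
Since {E} ⊆ prime attributes and every other non-superkey FD also has a prime right side, the schema is in 3NF.

3NF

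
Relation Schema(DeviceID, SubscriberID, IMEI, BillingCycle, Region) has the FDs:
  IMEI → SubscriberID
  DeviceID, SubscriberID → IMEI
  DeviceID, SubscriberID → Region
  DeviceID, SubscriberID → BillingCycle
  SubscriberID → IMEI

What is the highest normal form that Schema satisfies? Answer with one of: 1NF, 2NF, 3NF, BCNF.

3NF

Candidate keys: {DeviceID, IMEI}, {DeviceID, SubscriberID}. Prime attributes: {DeviceID, IMEI, SubscriberID}.
IMEI → SubscriberID: {IMEI}⁺ = {IMEI, SubscriberID}, which is not all of the attributes, so the left side is not a superkey — BCNF is violated.
Its right-hand attributes {SubscriberID} are all prime, as are those of every other non-superkey FD — the relation is in 3NF.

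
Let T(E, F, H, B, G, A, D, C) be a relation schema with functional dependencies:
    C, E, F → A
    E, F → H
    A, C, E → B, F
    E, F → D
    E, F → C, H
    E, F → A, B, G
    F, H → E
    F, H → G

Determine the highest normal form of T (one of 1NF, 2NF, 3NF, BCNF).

BCNF

Candidate keys: {A, C, E}, {E, F}, {F, H}. Prime attributes: {A, C, E, F, H}.
The left-hand side of every FD is a superkey, so BCNF is satisfied.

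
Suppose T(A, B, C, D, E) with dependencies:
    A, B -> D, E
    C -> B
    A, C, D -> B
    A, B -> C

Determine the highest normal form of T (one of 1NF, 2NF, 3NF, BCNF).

3NF

Candidate keys: {A, B}, {A, C}. Prime attributes: {A, B, C}.
C -> B breaks BCNF: {C}⁺ = {B, C}, so {C} is not a superkey.
But every attribute on its right side ({B}) is prime, and the same holds for every other non-superkey FD, so 3NF still holds.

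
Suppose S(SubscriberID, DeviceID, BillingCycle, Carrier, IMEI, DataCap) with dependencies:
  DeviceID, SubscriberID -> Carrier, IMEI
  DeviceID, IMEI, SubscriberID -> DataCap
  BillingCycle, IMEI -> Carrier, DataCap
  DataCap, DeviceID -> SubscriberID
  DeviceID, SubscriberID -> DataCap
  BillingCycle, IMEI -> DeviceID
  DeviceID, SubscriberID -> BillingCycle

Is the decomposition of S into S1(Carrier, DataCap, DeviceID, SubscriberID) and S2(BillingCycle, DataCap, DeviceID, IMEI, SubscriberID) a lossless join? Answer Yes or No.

The shared attributes are {DataCap, DeviceID, SubscriberID} and {DataCap, DeviceID, SubscriberID}⁺ = {BillingCycle, Carrier, DataCap, DeviceID, IMEI, SubscriberID}.
Since S1 ⊆ {BillingCycle, Carrier, DataCap, DeviceID, IMEI, SubscriberID}, the intersection is a superkey of S1; the decomposition is lossless.

Yes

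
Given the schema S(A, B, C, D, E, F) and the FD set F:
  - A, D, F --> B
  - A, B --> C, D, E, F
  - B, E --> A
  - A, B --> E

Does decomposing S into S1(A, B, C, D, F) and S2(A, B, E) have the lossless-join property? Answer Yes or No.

S1 ∩ S2 = {A, B}; its closure under F is {A, B, C, D, E, F}.
This includes all of S1, so the common attributes are a superkey of S1 — the join is lossless.

Yes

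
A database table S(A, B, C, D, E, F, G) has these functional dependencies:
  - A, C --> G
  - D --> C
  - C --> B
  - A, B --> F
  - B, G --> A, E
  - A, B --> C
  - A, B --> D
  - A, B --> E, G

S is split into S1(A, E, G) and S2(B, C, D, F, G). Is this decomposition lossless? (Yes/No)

The shared attributes are {G} and {G}⁺ = {G}.
The closure covers neither S1 nor S2 entirely; the join is not lossless.

No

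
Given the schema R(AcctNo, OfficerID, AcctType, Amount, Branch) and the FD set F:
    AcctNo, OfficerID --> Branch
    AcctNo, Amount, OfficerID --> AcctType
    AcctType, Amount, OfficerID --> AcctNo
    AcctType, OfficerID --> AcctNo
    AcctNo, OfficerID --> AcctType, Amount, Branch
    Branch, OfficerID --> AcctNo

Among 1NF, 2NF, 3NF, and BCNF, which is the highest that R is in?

Candidate keys: {AcctNo, OfficerID}, {AcctType, OfficerID}, {Branch, OfficerID}. Prime attributes: {AcctNo, AcctType, Branch, OfficerID}.
Each dependency's left side is a superkey — BCNF holds.

BCNF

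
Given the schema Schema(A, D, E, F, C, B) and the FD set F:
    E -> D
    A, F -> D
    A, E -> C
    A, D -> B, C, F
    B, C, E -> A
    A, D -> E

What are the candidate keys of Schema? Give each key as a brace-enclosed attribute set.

{A, D}⁺ = {A, B, C, D, E, F} — all of the relation — so {A, D} is a candidate key.
{A, E}⁺ = {A, B, C, D, E, F} — all of the relation — so {A, E} is a candidate key.
{A, F}⁺ = {A, B, C, D, E, F} — all of the relation — so {A, F} is a candidate key.
{B, C, E}⁺ = {A, B, C, D, E, F} — all of the relation — so {B, C, E} is a candidate key.
Any other superkey properly contains one of these, so there are no further candidate keys.

{A, D}, {A, E}, {A, F}, {B, C, E}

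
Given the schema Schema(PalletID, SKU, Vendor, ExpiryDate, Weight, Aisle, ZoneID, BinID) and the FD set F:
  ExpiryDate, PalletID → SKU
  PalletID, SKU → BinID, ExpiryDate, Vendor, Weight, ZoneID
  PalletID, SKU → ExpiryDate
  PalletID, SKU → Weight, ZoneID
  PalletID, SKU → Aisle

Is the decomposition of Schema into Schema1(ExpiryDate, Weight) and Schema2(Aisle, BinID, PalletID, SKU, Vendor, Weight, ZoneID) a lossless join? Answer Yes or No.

Schema1 ∩ Schema2 = {Weight}; its closure under F is {Weight}.
The closure covers neither Schema1 nor Schema2 entirely; the join is not lossless.

No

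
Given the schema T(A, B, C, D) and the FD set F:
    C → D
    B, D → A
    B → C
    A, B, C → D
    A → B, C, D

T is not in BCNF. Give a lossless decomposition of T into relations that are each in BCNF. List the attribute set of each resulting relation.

{A, B, C}; {C, D}

Candidate keys of the original relation: {A}, {B}.
Within {A, B, C, D}: {C}⁺ ∩ {A, B, C, D} = {C, D}, not the whole set, so C → D violates BCNF; decompose into {C, D} and {A, B, C}.
{C, D} is in BCNF.
{A, B, C} is in BCNF.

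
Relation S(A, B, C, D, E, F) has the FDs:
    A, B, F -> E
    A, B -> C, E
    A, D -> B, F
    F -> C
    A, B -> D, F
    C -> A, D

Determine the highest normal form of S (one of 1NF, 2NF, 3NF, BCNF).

BCNF

Candidate keys: {A, B}, {A, D}, {C}, {F}. Prime attributes: {A, B, C, D, F}.
Each dependency's left side is a superkey — BCNF holds.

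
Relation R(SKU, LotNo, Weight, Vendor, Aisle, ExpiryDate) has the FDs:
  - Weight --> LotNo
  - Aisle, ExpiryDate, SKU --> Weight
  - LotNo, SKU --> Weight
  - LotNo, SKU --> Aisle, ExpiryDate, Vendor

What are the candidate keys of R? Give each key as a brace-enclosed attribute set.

{Aisle, ExpiryDate, SKU}, {LotNo, SKU}, {SKU, Weight}

No FD produces {SKU}, so it must be in every candidate key.
{LotNo, SKU} is a candidate key since {LotNo, SKU}⁺ = {Aisle, ExpiryDate, LotNo, SKU, Vendor, Weight} covers every attribute.
{SKU, Weight} is a candidate key since {SKU, Weight}⁺ = {Aisle, ExpiryDate, LotNo, SKU, Vendor, Weight} covers every attribute.
{Aisle, ExpiryDate, SKU} is a candidate key since {Aisle, ExpiryDate, SKU}⁺ = {Aisle, ExpiryDate, LotNo, SKU, Vendor, Weight} covers every attribute.
These are minimal and exhaustive — every other superkey contains one of them.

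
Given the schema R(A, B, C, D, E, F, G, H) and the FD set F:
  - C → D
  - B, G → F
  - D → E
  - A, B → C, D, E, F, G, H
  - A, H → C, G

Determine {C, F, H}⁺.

{C, D, E, F, H}

Start with {C, F, H}.
C → D applies; add {D} → now {C, D, F, H}.
D → E applies; add {E} → now {C, D, E, F, H}.
No further FD applies.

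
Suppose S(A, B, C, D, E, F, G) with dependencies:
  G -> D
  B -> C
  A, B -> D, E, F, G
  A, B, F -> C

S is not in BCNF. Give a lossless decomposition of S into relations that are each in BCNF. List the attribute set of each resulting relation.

Candidate key of the original relation: {A, B}.
Within {A, B, C, D, E, F, G}: {G}⁺ ∩ {A, B, C, D, E, F, G} = {D, G}, not the whole set, so G -> D violates BCNF; decompose into {D, G} and {A, B, C, E, F, G}.
{D, G} is in BCNF.
Within {A, B, C, E, F, G}: {B}⁺ ∩ {A, B, C, E, F, G} = {B, C}, not the whole set, so B -> C violates BCNF; decompose into {B, C} and {A, B, E, F, G}.
{B, C} is in BCNF.
{A, B, E, F, G} is in BCNF.

{A, B, E, F, G}; {B, C}; {D, G}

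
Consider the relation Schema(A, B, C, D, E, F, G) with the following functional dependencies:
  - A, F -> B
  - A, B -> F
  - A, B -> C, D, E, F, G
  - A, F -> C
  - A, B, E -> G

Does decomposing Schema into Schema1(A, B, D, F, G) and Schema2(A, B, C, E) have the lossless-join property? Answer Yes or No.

Yes

Schema1 ∩ Schema2 = {A, B}; its closure under F is {A, B, C, D, E, F, G}.
Since Schema1 ⊆ {A, B, C, D, E, F, G}, the intersection is a superkey of Schema1; the decomposition is lossless.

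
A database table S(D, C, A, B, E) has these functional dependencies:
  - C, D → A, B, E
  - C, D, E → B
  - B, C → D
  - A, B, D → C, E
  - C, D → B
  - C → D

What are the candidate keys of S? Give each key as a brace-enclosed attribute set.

{C} is a candidate key since {C}⁺ = {A, B, C, D, E} covers every attribute.
{A, B, D} is a candidate key since {A, B, D}⁺ = {A, B, C, D, E} covers every attribute.
These are minimal and exhaustive — every other superkey contains one of them.

{A, B, D}, {C}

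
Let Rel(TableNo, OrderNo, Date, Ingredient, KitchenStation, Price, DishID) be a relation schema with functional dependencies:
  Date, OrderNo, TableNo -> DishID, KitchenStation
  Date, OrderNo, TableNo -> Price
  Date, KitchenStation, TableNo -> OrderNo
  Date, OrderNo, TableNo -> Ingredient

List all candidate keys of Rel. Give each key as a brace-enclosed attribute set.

{Date, KitchenStation, TableNo}, {Date, OrderNo, TableNo}

Attributes never on any right-hand side: {Date, TableNo} — every candidate key must contain all of them.
{Date, KitchenStation, TableNo}⁺ = {Date, DishID, Ingredient, KitchenStation, OrderNo, Price, TableNo}, which is every attribute, so {Date, KitchenStation, TableNo} is a candidate key.
{Date, OrderNo, TableNo}⁺ = {Date, DishID, Ingredient, KitchenStation, OrderNo, Price, TableNo}, which is every attribute, so {Date, OrderNo, TableNo} is a candidate key.
These are minimal and exhaustive — every other superkey contains one of them.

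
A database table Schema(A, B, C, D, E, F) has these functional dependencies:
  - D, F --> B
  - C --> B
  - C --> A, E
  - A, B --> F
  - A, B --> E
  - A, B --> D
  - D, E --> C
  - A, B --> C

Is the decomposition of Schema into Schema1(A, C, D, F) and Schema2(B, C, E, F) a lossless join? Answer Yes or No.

Common attributes: {C, F}; their closure is {A, B, C, D, E, F}.
This includes all of Schema1, so the common attributes are a superkey of Schema1 — the join is lossless.

Yes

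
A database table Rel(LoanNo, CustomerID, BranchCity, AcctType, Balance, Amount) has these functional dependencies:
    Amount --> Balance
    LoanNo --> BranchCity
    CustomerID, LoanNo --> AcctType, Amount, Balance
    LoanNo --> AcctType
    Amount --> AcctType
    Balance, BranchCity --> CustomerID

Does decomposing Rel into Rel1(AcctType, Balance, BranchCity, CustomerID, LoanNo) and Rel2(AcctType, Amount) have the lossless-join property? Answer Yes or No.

No

The shared attributes are {AcctType} and {AcctType}⁺ = {AcctType}.
The closure covers neither Rel1 nor Rel2 entirely; the join is not lossless.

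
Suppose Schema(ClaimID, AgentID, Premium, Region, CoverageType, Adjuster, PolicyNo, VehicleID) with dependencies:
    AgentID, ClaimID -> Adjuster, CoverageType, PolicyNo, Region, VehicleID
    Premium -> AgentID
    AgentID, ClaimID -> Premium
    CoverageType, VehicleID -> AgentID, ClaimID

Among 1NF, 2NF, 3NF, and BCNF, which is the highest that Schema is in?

Candidate keys: {AgentID, ClaimID}, {ClaimID, Premium}, {CoverageType, VehicleID}. Prime attributes: {AgentID, ClaimID, CoverageType, Premium, VehicleID}.
For Premium -> AgentID we have {Premium}⁺ = {AgentID, Premium}; {Premium} is not a superkey, so BCNF fails.
Since {AgentID} ⊆ prime attributes and every other non-superkey FD also has a prime right side, the schema is in 3NF.

3NF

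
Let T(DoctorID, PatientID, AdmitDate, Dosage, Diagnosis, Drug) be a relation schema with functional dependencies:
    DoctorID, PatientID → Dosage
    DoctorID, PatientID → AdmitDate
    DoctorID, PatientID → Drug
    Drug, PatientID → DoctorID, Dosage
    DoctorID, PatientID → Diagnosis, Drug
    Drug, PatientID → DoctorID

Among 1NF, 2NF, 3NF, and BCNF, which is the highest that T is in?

Candidate keys: {DoctorID, PatientID}, {Drug, PatientID}. Prime attributes: {DoctorID, Drug, PatientID}.
The left-hand side of every FD is a superkey, so BCNF is satisfied.

BCNF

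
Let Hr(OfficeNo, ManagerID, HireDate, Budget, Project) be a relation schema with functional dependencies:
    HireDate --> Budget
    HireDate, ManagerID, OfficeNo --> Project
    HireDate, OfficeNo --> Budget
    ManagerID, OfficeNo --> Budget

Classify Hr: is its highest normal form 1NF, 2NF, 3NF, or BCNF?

1NF

Candidate key: {HireDate, ManagerID, OfficeNo}. Prime attributes: {HireDate, ManagerID, OfficeNo}.
HireDate --> Budget: {HireDate}⁺ = {Budget, HireDate}, which is not all of the attributes, so the left side is not a superkey — BCNF is violated.
Because {Budget} is non-prime and the left side of HireDate --> Budget is not a superkey, the relation is not in 3NF.
{HireDate} is a proper subset of the key {HireDate, ManagerID, OfficeNo}, and {HireDate}⁺ contains the non-prime attribute {Budget} — a partial dependency, so 2NF is violated.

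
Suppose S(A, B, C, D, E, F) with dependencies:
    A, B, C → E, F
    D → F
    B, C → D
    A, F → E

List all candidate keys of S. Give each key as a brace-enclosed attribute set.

Attributes never on any right-hand side: {A, B, C} — every candidate key must contain all of them.
Closure of {A, B, C} is {A, B, C, D, E, F}, the whole schema; {A, B, C} is a candidate key.
No smaller or unrelated set reaches every attribute, so there are no other keys.

{A, B, C}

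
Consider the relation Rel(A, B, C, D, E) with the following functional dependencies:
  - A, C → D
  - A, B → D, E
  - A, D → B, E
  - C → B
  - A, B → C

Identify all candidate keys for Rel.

No FD produces {A}, so it must be in every candidate key.
{A, B} is a candidate key since {A, B}⁺ = {A, B, C, D, E} covers every attribute.
{A, C} is a candidate key since {A, C}⁺ = {A, B, C, D, E} covers every attribute.
{A, D} is a candidate key since {A, D}⁺ = {A, B, C, D, E} covers every attribute.
Any other superkey properly contains one of these, so there are no further candidate keys.

{A, B}, {A, C}, {A, D}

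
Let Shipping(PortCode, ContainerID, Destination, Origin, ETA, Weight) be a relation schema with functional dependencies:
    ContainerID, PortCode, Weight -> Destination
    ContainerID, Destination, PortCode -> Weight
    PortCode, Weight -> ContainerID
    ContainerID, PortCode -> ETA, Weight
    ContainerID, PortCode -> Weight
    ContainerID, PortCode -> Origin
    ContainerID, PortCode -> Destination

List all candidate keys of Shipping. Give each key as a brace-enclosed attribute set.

Attributes never on any right-hand side: {PortCode} — every candidate key must contain it.
{ContainerID, PortCode} is a candidate key since {ContainerID, PortCode}⁺ = {ContainerID, Destination, ETA, Origin, PortCode, Weight} covers every attribute.
{PortCode, Weight} is a candidate key since {PortCode, Weight}⁺ = {ContainerID, Destination, ETA, Origin, PortCode, Weight} covers every attribute.
Any other superkey properly contains one of these, so there are no further candidate keys.

{ContainerID, PortCode}, {PortCode, Weight}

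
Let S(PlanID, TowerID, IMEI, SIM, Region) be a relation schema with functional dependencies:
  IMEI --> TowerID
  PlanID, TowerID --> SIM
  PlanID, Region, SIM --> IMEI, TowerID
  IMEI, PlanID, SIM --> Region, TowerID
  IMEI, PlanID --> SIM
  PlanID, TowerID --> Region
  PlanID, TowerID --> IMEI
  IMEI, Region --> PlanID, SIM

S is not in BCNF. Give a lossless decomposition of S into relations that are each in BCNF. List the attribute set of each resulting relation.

Candidate keys of the original relation: {IMEI, PlanID}, {IMEI, Region}, {PlanID, Region, SIM}, {PlanID, TowerID}.
Within {IMEI, PlanID, Region, SIM, TowerID}: {IMEI}⁺ ∩ {IMEI, PlanID, Region, SIM, TowerID} = {IMEI, TowerID}, not the whole set, so IMEI --> TowerID violates BCNF; decompose into {IMEI, TowerID} and {IMEI, PlanID, Region, SIM}.
{IMEI, TowerID} is in BCNF.
{IMEI, PlanID, Region, SIM} is in BCNF.

{IMEI, PlanID, Region, SIM}; {IMEI, TowerID}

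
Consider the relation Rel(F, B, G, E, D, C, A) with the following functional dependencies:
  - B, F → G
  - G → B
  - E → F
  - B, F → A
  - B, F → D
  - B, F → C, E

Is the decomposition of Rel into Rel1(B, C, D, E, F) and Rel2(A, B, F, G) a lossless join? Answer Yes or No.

Yes

Common attributes: {B, F}; their closure is {A, B, C, D, E, F, G}.
Rel1 is contained in that closure, so Rel1 ∩ Rel2 → Rel1 holds and the join is lossless.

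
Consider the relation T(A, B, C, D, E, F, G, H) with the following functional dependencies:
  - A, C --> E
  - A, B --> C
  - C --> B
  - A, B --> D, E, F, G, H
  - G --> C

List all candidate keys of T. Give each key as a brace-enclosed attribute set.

No FD produces {A}, so it must be in every candidate key.
{A, B} is a candidate key since {A, B}⁺ = {A, B, C, D, E, F, G, H} covers every attribute.
{A, C} is a candidate key since {A, C}⁺ = {A, B, C, D, E, F, G, H} covers every attribute.
{A, G} is a candidate key since {A, G}⁺ = {A, B, C, D, E, F, G, H} covers every attribute.
Any other superkey properly contains one of these, so there are no further candidate keys.

{A, B}, {A, C}, {A, G}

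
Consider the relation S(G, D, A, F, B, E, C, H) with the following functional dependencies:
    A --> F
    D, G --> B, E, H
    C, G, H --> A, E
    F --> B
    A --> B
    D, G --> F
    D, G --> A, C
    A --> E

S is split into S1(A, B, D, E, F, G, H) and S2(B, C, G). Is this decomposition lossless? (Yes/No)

No

Common attributes: {B, G}; their closure is {B, G}.
S1 ⊄ {B, G} and S2 ⊄ {B, G}, so the split is lossy.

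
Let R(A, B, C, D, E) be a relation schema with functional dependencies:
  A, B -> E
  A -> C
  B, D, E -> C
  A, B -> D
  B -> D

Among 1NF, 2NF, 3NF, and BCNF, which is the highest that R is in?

Candidate key: {A, B}. Prime attributes: {A, B}.
A -> C breaks BCNF: {A}⁺ = {A, C}, so {A} is not a superkey.
A -> C determines the non-prime attribute {C} from a non-superkey — 3NF is violated.
Since {A} ⊂ {A, B} and {A}⁺ ⊇ {C} with {C} non-prime, there is a partial dependency; 2NF fails.

1NF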